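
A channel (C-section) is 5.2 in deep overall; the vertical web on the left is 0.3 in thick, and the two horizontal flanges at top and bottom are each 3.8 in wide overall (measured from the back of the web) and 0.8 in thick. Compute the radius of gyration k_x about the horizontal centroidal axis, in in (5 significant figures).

k_x ≈ 2.0780 in

Decompose the section into non-overlapping parts with the origin at the bottom-left of its bounding rectangle.
Web: 0.3 × 5.2, A = 1.56 in², y = 2.6 in, Ī = 3.5152 in⁴.
Top flange (beyond web): 3.5 × 0.8, A = 2.8 in², y = 4.8 in, Ī = 0.1493333 in⁴.
Bottom flange (beyond web): 3.5 × 0.8, A = 2.8 in², y = 0.4 in, Ī = 0.1493333 in⁴.
By symmetry the centroid is at mid-height, ȳ = 2.6 in.
Transfer each piece to the horizontal centroidal axis using Ī + A·d² with d = y − 2.6:
  web: d = 0 in → contributes +3.5152 in⁴
  top flange (beyond web): d = 2.2 in → contributes +13.70133 in⁴
  bottom flange (beyond web): d = -2.2 in → contributes +13.70133 in⁴
Total I = 30.91787 in⁴.
Radius of gyration: k = √(I/A) = √(30.91787 / 7.16) = 2.078013 in.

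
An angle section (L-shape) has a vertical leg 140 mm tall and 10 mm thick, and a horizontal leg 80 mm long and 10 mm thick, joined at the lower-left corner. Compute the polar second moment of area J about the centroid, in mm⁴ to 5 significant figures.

Split into non-overlapping primitives; take the origin at the lower-left of the bounding box.
Vertical leg: 10 × 140, A = 1 400 mm², y = 70 mm, Ī = 2 286 667 mm⁴.
Horizontal leg (remainder): 70 × 10, A = 700 mm², y = 5 mm, Ī = 5833.333 mm⁴.
Centroid: ȳ = ΣA·y / ΣA = 48.33333 mm.
Transfer each piece to the centroidal x-axis using Ī + A·d² with d = y − 48.33333:
  vertical leg: d = 21.66667 mm → contributes +2 943 889 mm⁴
  horizontal leg (remainder): d = -43.33333 mm → contributes +1 320 278 mm⁴
Total I = 4 264 167 mm⁴.
For the y-axis: x̄ = 18.33333 mm.
Repeating about the centroidal y-axis gives I_y = 1 044 167 mm⁴.
Polar second moment: J = I_x + I_y = 5 308 333 mm⁴.

J ≈ 5.3083 × 10⁶ mm⁴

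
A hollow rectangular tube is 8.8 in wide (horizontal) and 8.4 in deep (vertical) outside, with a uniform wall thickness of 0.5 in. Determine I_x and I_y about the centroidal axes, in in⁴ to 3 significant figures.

Decompose the section into non-overlapping parts with the origin at the bottom-left of its bounding rectangle.
Outer rectangle: 8.8 × 8.4, A = 73.92 in², y = 4.2 in, Ī = 434.65 in⁴.
Inner void (subtracted): 7.8 × 7.4, A = 57.72 in², y = 4.2 in, Ī = 263.4 in⁴.
By symmetry the centroid is at mid-height, ȳ = 4.2 in.
All pieces are centred on the centroidal x-axis, so I = ΣĪ (holes subtracted) = 171.25 in⁴.
Repeating about the centroidal y-axis gives I_y = 184.39 in⁴.

I_x ≈ 171 in⁴, I_y ≈ 184 in⁴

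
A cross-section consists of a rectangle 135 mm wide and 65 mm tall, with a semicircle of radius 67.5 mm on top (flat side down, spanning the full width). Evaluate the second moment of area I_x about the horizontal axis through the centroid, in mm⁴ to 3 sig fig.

Break the section into simple shapes (no overlaps), measuring from the bottom-left corner of the bounding box.
Rectangular body: 135 × 65, A = 8 775 mm², y = 32.5 mm, Ī = 3 089 531 mm⁴.
Semicircular cap: semicircle r = 67.5, A = 7156.9 mm², y = 93.648 mm, Ī = 2 278 490 mm⁴.
Centroid: ȳ = ΣA·y / ΣA = 59.969 mm.
Transfer each piece to the horizontal axis through the centroid using Ī + A·d² with d = y − 59.969:
  rectangular body: d = -27.469 mm → contributes +9 710 592 mm⁴
  semicircular cap: d = 33.679 mm → contributes +10 396 457 mm⁴
Total I = 20 107 048 mm⁴.

I_x ≈ 2.01 × 10⁷ mm⁴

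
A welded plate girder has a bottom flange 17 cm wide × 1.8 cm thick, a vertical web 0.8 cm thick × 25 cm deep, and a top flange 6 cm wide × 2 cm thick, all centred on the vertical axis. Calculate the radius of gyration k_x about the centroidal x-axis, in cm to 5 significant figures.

Treat the section as a set of non-overlapping primitives; coordinates are from the bounding-box lower-left.
Bottom plate: 17 × 1.8, A = 30.6 cm², y = 0.9 cm, Ī = 8.262 cm⁴.
Web plate: 0.8 × 25, A = 20 cm², y = 14.3 cm, Ī = 1041.667 cm⁴.
Top plate: 6 × 2, A = 12 cm², y = 27.8 cm, Ī = 4 cm⁴.
Centroid: ȳ = ΣA·y / ΣA = 10.3377 cm.
Transfer each piece to the centroidal x-axis using Ī + A·d² with d = y − 10.3377:
  bottom plate: d = -9.4377 cm → contributes +2733.809 cm⁴
  web plate: d = 3.9623 cm → contributes +1355.663 cm⁴
  top plate: d = 17.4623 cm → contributes +3663.183 cm⁴
Total I = 7752.656 cm⁴.
Radius of gyration: k = √(I/A) = √(7752.656 / 62.6) = 11.12854 cm.

k_x ≈ 11.129 cm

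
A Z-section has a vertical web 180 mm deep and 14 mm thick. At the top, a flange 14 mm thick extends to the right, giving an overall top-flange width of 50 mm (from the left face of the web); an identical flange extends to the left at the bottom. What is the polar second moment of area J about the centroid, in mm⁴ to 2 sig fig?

Decompose the section into non-overlapping parts with the origin at the bottom-left of its bounding rectangle.
Web: 14 × 180, A = 2 520 mm², y = 90 mm, Ī = 6 804 000 mm⁴.
Top flange (beyond web): 36 × 14, A = 504 mm², y = 173 mm, Ī = 8 232 mm⁴.
Bottom flange (beyond web): 36 × 14, A = 504 mm², y = 7 mm, Ī = 8 232 mm⁴.
Centroid: ȳ = ΣA·y / ΣA = 90 mm.
Transfer each piece to the centroidal x-axis using Ī + A·d² with d = y − 90:
  web: d = 0 mm → contributes +6 804 000 mm⁴
  top flange (beyond web): d = 83 mm → contributes +3 480 288 mm⁴
  bottom flange (beyond web): d = -83 mm → contributes +3 480 288 mm⁴
Total I = 13 764 576 mm⁴.
For the y-axis: x̄ = 43 mm.
Repeating about the centroidal y-axis gives I_y = 780 024 mm⁴.
Polar second moment: J = I_x + I_y = 14 544 600 mm⁴.

J ≈ 1.5 × 10⁷ mm⁴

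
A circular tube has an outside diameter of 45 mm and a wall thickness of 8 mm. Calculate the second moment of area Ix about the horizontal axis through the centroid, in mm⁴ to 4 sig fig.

Ix ≈ 1.666 × 10⁵ mm⁴

Split into non-overlapping primitives; take the origin at the lower-left of the bounding box.
Outer circle: ⌀45, A = 1590.43 mm², y = 22.5 mm, Ī = 201 289 mm⁴.
Bore (subtracted): ⌀29, A = 660.52 mm², y = 22.5 mm, Ī = 34718.6 mm⁴.
By symmetry the centroid is at mid-height, ȳ = 22.5 mm.
All pieces are centred on the horizontal axis through the centroid, so I = ΣĪ (holes subtracted) = 166 570 mm⁴.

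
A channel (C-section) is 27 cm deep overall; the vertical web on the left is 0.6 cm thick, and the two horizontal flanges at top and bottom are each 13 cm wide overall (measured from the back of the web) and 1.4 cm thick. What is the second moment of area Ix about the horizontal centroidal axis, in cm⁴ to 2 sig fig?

Treat the section as a set of non-overlapping primitives; coordinates are from the bounding-box lower-left.
Web: 0.6 × 27, A = 16.2 cm², y = 13.5 cm, Ī = 984.2 cm⁴.
Top flange (beyond web): 12.4 × 1.4, A = 17.36 cm², y = 26.3 cm, Ī = 2.835 cm⁴.
Bottom flange (beyond web): 12.4 × 1.4, A = 17.36 cm², y = 0.7 cm, Ī = 2.835 cm⁴.
By symmetry the centroid is at mid-height, ȳ = 13.5 cm.
Transfer each piece to the horizontal centroidal axis using Ī + A·d² with d = y − 13.5:
  web: d = 0 cm → contributes +984.2 cm⁴
  top flange (beyond web): d = 12.8 cm → contributes +2 847 cm⁴
  bottom flange (beyond web): d = -12.8 cm → contributes +2 847 cm⁴
Total I = 6 678 cm⁴.

Ix ≈ 6700 cm⁴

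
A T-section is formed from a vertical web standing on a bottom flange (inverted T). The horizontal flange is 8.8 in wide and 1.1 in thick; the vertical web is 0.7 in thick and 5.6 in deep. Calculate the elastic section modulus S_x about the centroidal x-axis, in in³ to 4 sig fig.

S_x ≈ 8.204 in³

Decompose the section into non-overlapping parts with the origin at the bottom-left of its bounding rectangle.
Flange: 8.8 × 1.1, A = 9.68 in², y = 0.55 in, Ī = 0.976067 in⁴.
Web: 0.7 × 5.6, A = 3.92 in², y = 3.9 in, Ī = 10.2443 in⁴.
Centroid: ȳ = ΣA·y / ΣA = 1.51559 in.
Transfer each piece to the centroidal x-axis using Ī + A·d² with d = y − 1.51559:
  flange: d = -0.965588 in → contributes +10.0013 in⁴
  web: d = 2.38441 in → contributes +32.5311 in⁴
Total I = 42.5324 in⁴.
Extreme fibre distance c = 5.18441 in; S = I/c = 8.20391 in³.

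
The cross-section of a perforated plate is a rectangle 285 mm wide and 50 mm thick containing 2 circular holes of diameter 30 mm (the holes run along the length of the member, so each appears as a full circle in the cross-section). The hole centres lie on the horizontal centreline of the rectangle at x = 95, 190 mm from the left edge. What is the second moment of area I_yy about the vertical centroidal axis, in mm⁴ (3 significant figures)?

I_yy ≈ 9.32 × 10⁷ mm⁴

Split into non-overlapping primitives; take the origin at the lower-left of the bounding box.
Plate: 285 × 50, A = 14 250 mm², x = 142.5 mm, Ī = 96 454 688 mm⁴.
Hole 1 (subtracted): ⌀30, A = 706.86 mm², x = 95 mm, Ī = 39 761 mm⁴.
Hole 2 (subtracted): ⌀30, A = 706.86 mm², x = 190 mm, Ī = 39 761 mm⁴.
By symmetry the centroid is at mid-width, x̄ = 142.5 mm.
Transfer each piece to the vertical centroidal axis using Ī + A·d² with d = x − 142.5:
  plate: d = 0 mm → contributes +96 454 688 mm⁴
  hole 1: d = -47.5 mm → contributes −1 634 610 mm⁴
  hole 2: d = 47.5 mm → contributes −1 634 610 mm⁴
Total I = 93 185 468 mm⁴.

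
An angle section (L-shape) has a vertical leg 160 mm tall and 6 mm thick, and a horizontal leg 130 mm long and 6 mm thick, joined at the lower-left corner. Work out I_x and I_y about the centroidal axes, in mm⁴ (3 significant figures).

Split into non-overlapping primitives; take the origin at the lower-left of the bounding box.
Vertical leg: 6 × 160, A = 960 mm², y = 80 mm, Ī = 2 048 000 mm⁴.
Horizontal leg (remainder): 124 × 6, A = 744 mm², y = 3 mm, Ī = 2 232 mm⁴.
Centroid: ȳ = ΣA·y / ΣA = 46.38 mm.
Transfer each piece to the centroidal x-axis using Ī + A·d² with d = y − 46.38:
  vertical leg: d = 33.62 mm → contributes +3 133 074 mm⁴
  horizontal leg (remainder): d = -43.38 mm → contributes +1 402 328 mm⁴
Total I = 4 535 402 mm⁴.
For the y-axis: x̄ = 31.38 mm.
Repeating about the centroidal y-axis gives I_y = 2 727 122 mm⁴.

I_x ≈ 4.54 × 10⁶ mm⁴, I_y ≈ 2.73 × 10⁶ mm⁴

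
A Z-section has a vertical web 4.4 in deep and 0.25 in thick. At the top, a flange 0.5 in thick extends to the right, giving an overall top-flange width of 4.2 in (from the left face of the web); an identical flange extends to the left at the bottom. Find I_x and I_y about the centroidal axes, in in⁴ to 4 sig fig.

Break the section into simple shapes (no overlaps), measuring from the bottom-left corner of the bounding box.
Web: 0.25 × 4.4, A = 1.1 in², y = 2.2 in, Ī = 1.77467 in⁴.
Top flange (beyond web): 3.95 × 0.5, A = 1.975 in², y = 4.15 in, Ī = 0.0411458 in⁴.
Bottom flange (beyond web): 3.95 × 0.5, A = 1.975 in², y = 0.25 in, Ī = 0.0411458 in⁴.
Centroid: ȳ = ΣA·y / ΣA = 2.2 in.
Transfer each piece to the centroidal x-axis using Ī + A·d² with d = y − 2.2:
  web: d = 0 in → contributes +1.77467 in⁴
  top flange (beyond web): d = 1.95 in → contributes +7.55108 in⁴
  bottom flange (beyond web): d = -1.95 in → contributes +7.55108 in⁴
Total I = 16.8768 in⁴.
For the y-axis: x̄ = 4.075 in.
Repeating about the centroidal y-axis gives I_y = 22.5611 in⁴.

I_x ≈ 16.88 in⁴, I_y ≈ 22.56 in⁴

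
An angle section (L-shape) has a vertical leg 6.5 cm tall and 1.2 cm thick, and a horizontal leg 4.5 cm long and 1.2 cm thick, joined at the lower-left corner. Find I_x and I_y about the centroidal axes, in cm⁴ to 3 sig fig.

I_x ≈ 46.4 cm⁴, I_y ≈ 17.8 cm⁴

Break the section into simple shapes (no overlaps), measuring from the bottom-left corner of the bounding box.
Vertical leg: 1.2 × 6.5, A = 7.8 cm², y = 3.25 cm, Ī = 27.463 cm⁴.
Horizontal leg (remainder): 3.3 × 1.2, A = 3.96 cm², y = 0.6 cm, Ī = 0.4752 cm⁴.
Centroid: ȳ = ΣA·y / ΣA = 2.3577 cm.
Transfer each piece to the centroidal x-axis using Ī + A·d² with d = y − 2.3577:
  vertical leg: d = 0.89235 cm → contributes +33.674 cm⁴
  horizontal leg (remainder): d = -1.7577 cm → contributes +12.709 cm⁴
Total I = 46.383 cm⁴.
For the y-axis: x̄ = 1.3577 cm.
Repeating about the centroidal y-axis gives I_y = 17.827 cm⁴.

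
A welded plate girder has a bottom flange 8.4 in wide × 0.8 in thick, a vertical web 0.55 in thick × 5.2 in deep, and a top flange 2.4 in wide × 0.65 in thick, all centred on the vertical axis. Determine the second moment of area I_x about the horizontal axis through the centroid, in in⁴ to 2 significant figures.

I_x ≈ 59 in⁴

Decompose the section into non-overlapping parts with the origin at the bottom-left of its bounding rectangle.
Bottom plate: 8.4 × 0.8, A = 6.72 in², y = 0.4 in, Ī = 0.3584 in⁴.
Web plate: 0.55 × 5.2, A = 2.86 in², y = 3.4 in, Ī = 6.445 in⁴.
Top plate: 2.4 × 0.65, A = 1.56 in², y = 6.325 in, Ī = 0.05493 in⁴.
Centroid: ȳ = ΣA·y / ΣA = 2 in.
Transfer each piece to the horizontal axis through the centroid using Ī + A·d² with d = y − 2:
  bottom plate: d = -1.6 in → contributes +17.56 in⁴
  web plate: d = 1.4 in → contributes +12.05 in⁴
  top plate: d = 4.325 in → contributes +29.24 in⁴
Total I = 58.85 in⁴.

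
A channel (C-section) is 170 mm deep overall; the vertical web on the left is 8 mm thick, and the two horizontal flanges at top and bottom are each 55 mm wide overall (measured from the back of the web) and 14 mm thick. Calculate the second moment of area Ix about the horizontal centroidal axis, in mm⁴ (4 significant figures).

Break the section into simple shapes (no overlaps), measuring from the bottom-left corner of the bounding box.
Web: 8 × 170, A = 1 360 mm², y = 85 mm, Ī = 3 275 333 mm⁴.
Top flange (beyond web): 47 × 14, A = 658 mm², y = 163 mm, Ī = 10747.3 mm⁴.
Bottom flange (beyond web): 47 × 14, A = 658 mm², y = 7 mm, Ī = 10747.3 mm⁴.
By symmetry the centroid is at mid-height, ȳ = 85 mm.
Transfer each piece to the horizontal centroidal axis using Ī + A·d² with d = y − 85:
  web: d = 0 mm → contributes +3 275 333 mm⁴
  top flange (beyond web): d = 78 mm → contributes +4 014 019 mm⁴
  bottom flange (beyond web): d = -78 mm → contributes +4 014 019 mm⁴
Total I = 11 303 372 mm⁴.

Ix ≈ 1.130 × 10⁷ mm⁴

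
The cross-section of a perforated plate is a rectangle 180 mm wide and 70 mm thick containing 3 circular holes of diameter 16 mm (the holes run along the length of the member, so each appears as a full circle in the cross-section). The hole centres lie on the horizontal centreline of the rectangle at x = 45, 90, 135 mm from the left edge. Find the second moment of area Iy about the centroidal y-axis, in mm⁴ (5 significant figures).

Decompose the section into non-overlapping parts with the origin at the bottom-left of its bounding rectangle.
Plate: 180 × 70, A = 12 600 mm², x = 90 mm, Ī = 34 020 000 mm⁴.
Hole 1 (subtracted): ⌀16, A = 201.0619 mm², x = 45 mm, Ī = 3216.991 mm⁴.
Hole 2 (subtracted): ⌀16, A = 201.0619 mm², x = 90 mm, Ī = 3216.991 mm⁴.
Hole 3 (subtracted): ⌀16, A = 201.0619 mm², x = 135 mm, Ī = 3216.991 mm⁴.
By symmetry the centroid is at mid-width, x̄ = 90 mm.
Transfer each piece to the centroidal y-axis using Ī + A·d² with d = x − 90:
  plate: d = 0 mm → contributes +34 020 000 mm⁴
  hole 1: d = -45 mm → contributes −410367.4 mm⁴
  hole 2: d = 0 mm → contributes −3216.991 mm⁴
  hole 3: d = 45 mm → contributes −410367.4 mm⁴
Total I = 33 196 048 mm⁴.

Iy ≈ 3.3196 × 10⁷ mm⁴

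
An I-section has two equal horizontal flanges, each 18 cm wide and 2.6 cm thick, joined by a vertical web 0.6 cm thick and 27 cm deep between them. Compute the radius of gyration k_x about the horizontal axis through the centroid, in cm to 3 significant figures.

Break the section into simple shapes (no overlaps), measuring from the bottom-left corner of the bounding box.
Bottom flange: 18 × 2.6, A = 46.8 cm², y = 1.3 cm, Ī = 26.364 cm⁴.
Web: 0.6 × 27, A = 16.2 cm², y = 16.1 cm, Ī = 984.15 cm⁴.
Top flange: 18 × 2.6, A = 46.8 cm², y = 30.9 cm, Ī = 26.364 cm⁴.
By symmetry the centroid is at mid-height, ȳ = 16.1 cm.
Transfer each piece to the horizontal axis through the centroid using Ī + A·d² with d = y − 16.1:
  bottom flange: d = -14.8 cm → contributes +10 277 cm⁴
  web: d = 0 cm → contributes +984.15 cm⁴
  top flange: d = 14.8 cm → contributes +10 277 cm⁴
Total I = 21 539 cm⁴.
Radius of gyration: k = √(I/A) = √(21 539 / 109.8) = 14.006 cm.

k_x ≈ 14.0 cm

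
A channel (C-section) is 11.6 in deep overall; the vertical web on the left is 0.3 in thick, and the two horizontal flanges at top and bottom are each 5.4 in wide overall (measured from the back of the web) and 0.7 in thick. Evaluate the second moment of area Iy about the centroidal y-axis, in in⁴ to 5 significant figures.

Split into non-overlapping primitives; take the origin at the lower-left of the bounding box.
Web: 0.3 × 11.6, A = 3.48 in², x = 0.15 in, Ī = 0.0261 in⁴.
Top flange (beyond web): 5.1 × 0.7, A = 3.57 in², x = 2.85 in, Ī = 7.737975 in⁴.
Bottom flange (beyond web): 5.1 × 0.7, A = 3.57 in², x = 2.85 in, Ī = 7.737975 in⁴.
Centroid: x̄ = ΣA·x / ΣA = 1.965254 in.
Transfer each piece to the centroidal y-axis using Ī + A·d² with d = x − 1.965254:
  web: d = -1.815254 in → contributes +11.49321 in⁴
  top flange (beyond web): d = 0.8847458 in → contributes +10.53248 in⁴
  bottom flange (beyond web): d = 0.8847458 in → contributes +10.53248 in⁴
Total I = 32.55818 in⁴.

Iy ≈ 32.558 in⁴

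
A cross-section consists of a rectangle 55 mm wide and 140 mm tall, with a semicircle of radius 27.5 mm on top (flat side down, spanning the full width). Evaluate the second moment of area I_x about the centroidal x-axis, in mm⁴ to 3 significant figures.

Decompose the section into non-overlapping parts with the origin at the bottom-left of its bounding rectangle.
Rectangular body: 55 × 140, A = 7 700 mm², y = 70 mm, Ī = 12 576 667 mm⁴.
Semicircular cap: semicircle r = 27.5, A = 1187.9 mm², y = 151.67 mm, Ī = 62 772 mm⁴.
Centroid: ȳ = ΣA·y / ΣA = 80.916 mm.
Transfer each piece to the centroidal x-axis using Ī + A·d² with d = y − 80.916:
  rectangular body: d = -10.916 mm → contributes +13 494 156 mm⁴
  semicircular cap: d = 70.756 mm → contributes +6 009 890 mm⁴
Total I = 19 504 046 mm⁴.

I_x ≈ 1.95 × 10⁷ mm⁴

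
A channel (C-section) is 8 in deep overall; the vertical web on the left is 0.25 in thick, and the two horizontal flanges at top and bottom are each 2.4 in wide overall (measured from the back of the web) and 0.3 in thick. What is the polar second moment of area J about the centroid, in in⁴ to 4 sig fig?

J ≈ 31.43 in⁴

Decompose the section into non-overlapping parts with the origin at the bottom-left of its bounding rectangle.
Web: 0.25 × 8, A = 2 in², y = 4 in, Ī = 10.6667 in⁴.
Top flange (beyond web): 2.15 × 0.3, A = 0.645 in², y = 7.85 in, Ī = 0.0048375 in⁴.
Bottom flange (beyond web): 2.15 × 0.3, A = 0.645 in², y = 0.15 in, Ī = 0.0048375 in⁴.
By symmetry the centroid is at mid-height, ȳ = 4 in.
Transfer each piece to the centroidal x-axis using Ī + A·d² with d = y − 4:
  web: d = 0 in → contributes +10.6667 in⁴
  top flange (beyond web): d = 3.85 in → contributes +9.56535 in⁴
  bottom flange (beyond web): d = -3.85 in → contributes +9.56535 in⁴
Total I = 29.7974 in⁴.
For the y-axis: x̄ = 0.595517 in.
Repeating about the centroidal y-axis gives I_y = 1.63658 in⁴.
Polar second moment: J = I_x + I_y = 31.4339 in⁴.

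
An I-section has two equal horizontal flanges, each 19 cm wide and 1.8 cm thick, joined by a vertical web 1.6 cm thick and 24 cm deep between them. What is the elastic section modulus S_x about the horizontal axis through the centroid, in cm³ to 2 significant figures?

S_x ≈ 960 cm³

Break the section into simple shapes (no overlaps), measuring from the bottom-left corner of the bounding box.
Bottom flange: 19 × 1.8, A = 34.2 cm², y = 0.9 cm, Ī = 9.234 cm⁴.
Web: 1.6 × 24, A = 38.4 cm², y = 13.8 cm, Ī = 1 843 cm⁴.
Top flange: 19 × 1.8, A = 34.2 cm², y = 26.7 cm, Ī = 9.234 cm⁴.
By symmetry the centroid is at mid-height, ȳ = 13.8 cm.
Transfer each piece to the horizontal axis through the centroid using Ī + A·d² with d = y − 13.8:
  bottom flange: d = -12.9 cm → contributes +5 700 cm⁴
  web: d = 0 cm → contributes +1 843 cm⁴
  top flange: d = 12.9 cm → contributes +5 700 cm⁴
Total I = 13 244 cm⁴.
Extreme fibre distance c = 13.8 cm; S = I/c = 959.7 cm³.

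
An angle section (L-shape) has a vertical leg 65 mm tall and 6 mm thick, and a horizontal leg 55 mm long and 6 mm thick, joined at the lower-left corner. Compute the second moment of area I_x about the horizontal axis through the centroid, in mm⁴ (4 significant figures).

I_x ≈ 2.841 × 10⁵ mm⁴

Treat the section as a set of non-overlapping primitives; coordinates are from the bounding-box lower-left.
Vertical leg: 6 × 65, A = 390 mm², y = 32.5 mm, Ī = 137 313 mm⁴.
Horizontal leg (remainder): 49 × 6, A = 294 mm², y = 3 mm, Ī = 882 mm⁴.
Centroid: ȳ = ΣA·y / ΣA = 19.8202 mm.
Transfer each piece to the horizontal axis through the centroid using Ī + A·d² with d = y − 19.8202:
  vertical leg: d = 12.6798 mm → contributes +200 016 mm⁴
  horizontal leg (remainder): d = -16.8202 mm → contributes +84 060 mm⁴
Total I = 284 076 mm⁴.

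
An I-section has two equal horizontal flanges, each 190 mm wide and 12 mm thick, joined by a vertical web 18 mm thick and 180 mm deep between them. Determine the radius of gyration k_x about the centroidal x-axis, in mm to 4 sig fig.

k_x ≈ 80.72 mm

Treat the section as a set of non-overlapping primitives; coordinates are from the bounding-box lower-left.
Bottom flange: 190 × 12, A = 2 280 mm², y = 6 mm, Ī = 27 360 mm⁴.
Web: 18 × 180, A = 3 240 mm², y = 102 mm, Ī = 8 748 000 mm⁴.
Top flange: 190 × 12, A = 2 280 mm², y = 198 mm, Ī = 27 360 mm⁴.
By symmetry the centroid is at mid-height, ȳ = 102 mm.
Transfer each piece to the centroidal x-axis using Ī + A·d² with d = y − 102:
  bottom flange: d = -96 mm → contributes +21 039 840 mm⁴
  web: d = 0 mm → contributes +8 748 000 mm⁴
  top flange: d = 96 mm → contributes +21 039 840 mm⁴
Total I = 50 827 680 mm⁴.
Radius of gyration: k = √(I/A) = √(50 827 680 / 7 800) = 80.724 mm.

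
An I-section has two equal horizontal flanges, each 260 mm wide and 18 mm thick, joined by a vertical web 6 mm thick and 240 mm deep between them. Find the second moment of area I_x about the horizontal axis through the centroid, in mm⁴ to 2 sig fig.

I_x ≈ 1.6 × 10⁸ mm⁴

Split into non-overlapping primitives; take the origin at the lower-left of the bounding box.
Bottom flange: 260 × 18, A = 4 680 mm², y = 9 mm, Ī = 126 360 mm⁴.
Web: 6 × 240, A = 1 440 mm², y = 138 mm, Ī = 6 912 000 mm⁴.
Top flange: 260 × 18, A = 4 680 mm², y = 267 mm, Ī = 126 360 mm⁴.
By symmetry the centroid is at mid-height, ȳ = 138 mm.
Transfer each piece to the horizontal axis through the centroid using Ī + A·d² with d = y − 138:
  bottom flange: d = -129 mm → contributes +78 006 240 mm⁴
  web: d = 0 mm → contributes +6 912 000 mm⁴
  top flange: d = 129 mm → contributes +78 006 240 mm⁴
Total I = 162 924 480 mm⁴.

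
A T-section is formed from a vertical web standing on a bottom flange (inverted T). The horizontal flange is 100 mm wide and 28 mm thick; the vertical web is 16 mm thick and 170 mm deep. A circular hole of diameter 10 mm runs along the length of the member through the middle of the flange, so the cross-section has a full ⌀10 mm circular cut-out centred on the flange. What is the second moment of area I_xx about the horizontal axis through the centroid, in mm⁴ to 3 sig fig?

Treat the section as a set of non-overlapping primitives; coordinates are from the bounding-box lower-left.
Flange: 100 × 28, A = 2 800 mm², y = 14 mm, Ī = 182 933 mm⁴.
Web: 16 × 170, A = 2 720 mm², y = 113 mm, Ī = 6 550 667 mm⁴.
Hole (subtracted): ⌀10, A = 78.54 mm², y = 14 mm, Ī = 490.87 mm⁴.
Centroid: ȳ = ΣA·y / ΣA = 63.487 mm.
Transfer each piece to the horizontal axis through the centroid using Ī + A·d² with d = y − 63.487:
  flange: d = -49.487 mm → contributes +7 039 952 mm⁴
  web: d = 49.513 mm → contributes +13 218 924 mm⁴
  hole: d = -49.487 mm → contributes −192 830 mm⁴
Total I = 20 066 046 mm⁴.

I_xx ≈ 2.01 × 10⁷ mm⁴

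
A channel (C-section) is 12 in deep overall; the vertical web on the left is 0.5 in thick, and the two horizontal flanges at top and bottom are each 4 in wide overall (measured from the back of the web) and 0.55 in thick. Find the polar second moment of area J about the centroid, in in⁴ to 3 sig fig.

J ≈ 212 in⁴

Treat the section as a set of non-overlapping primitives; coordinates are from the bounding-box lower-left.
Web: 0.5 × 12, A = 6 in², y = 6 in, Ī = 72 in⁴.
Top flange (beyond web): 3.5 × 0.55, A = 1.925 in², y = 11.725 in, Ī = 0.048526 in⁴.
Bottom flange (beyond web): 3.5 × 0.55, A = 1.925 in², y = 0.275 in, Ī = 0.048526 in⁴.
By symmetry the centroid is at mid-height, ȳ = 6 in.
Transfer each piece to the centroidal x-axis using Ī + A·d² with d = y − 6:
  web: d = 0 in → contributes +72 in⁴
  top flange (beyond web): d = 5.725 in → contributes +63.142 in⁴
  bottom flange (beyond web): d = -5.725 in → contributes +63.142 in⁴
Total I = 198.28 in⁴.
For the y-axis: x̄ = 1.0317 in.
Repeating about the centroidal y-axis gives I_y = 13.436 in⁴.
Polar second moment: J = I_x + I_y = 211.72 in⁴.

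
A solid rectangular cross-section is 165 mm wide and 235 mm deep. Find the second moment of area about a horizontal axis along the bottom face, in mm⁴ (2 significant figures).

The section: 165 × 235, A = 38 775 mm², y = 117.5 mm, Ī = 178 445 781 mm⁴.
Transfer it to the bottom edge using Ī + A·d² with d = y − 0:
  the section: d = 117.5 mm → contributes +713 783 125 mm⁴
Total I = 713 783 125 mm⁴.

I_base ≈ 7.1 × 10⁸ mm⁴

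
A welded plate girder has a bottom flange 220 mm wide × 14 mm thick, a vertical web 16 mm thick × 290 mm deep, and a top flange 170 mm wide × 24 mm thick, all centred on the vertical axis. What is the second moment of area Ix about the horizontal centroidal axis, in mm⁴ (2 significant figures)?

Ix ≈ 2.0 × 10⁸ mm⁴

Decompose the section into non-overlapping parts with the origin at the bottom-left of its bounding rectangle.
Bottom plate: 220 × 14, A = 3 080 mm², y = 7 mm, Ī = 50 307 mm⁴.
Web plate: 16 × 290, A = 4 640 mm², y = 159 mm, Ī = 32 518 667 mm⁴.
Top plate: 170 × 24, A = 4 080 mm², y = 316 mm, Ī = 195 840 mm⁴.
Centroid: ȳ = ΣA·y / ΣA = 173.6 mm.
Transfer each piece to the horizontal centroidal axis using Ī + A·d² with d = y − 173.6:
  bottom plate: d = -166.6 mm → contributes +85 547 868 mm⁴
  web plate: d = -14.61 mm → contributes +33 509 107 mm⁴
  top plate: d = 142.4 mm → contributes +82 917 284 mm⁴
Total I = 201 974 260 mm⁴.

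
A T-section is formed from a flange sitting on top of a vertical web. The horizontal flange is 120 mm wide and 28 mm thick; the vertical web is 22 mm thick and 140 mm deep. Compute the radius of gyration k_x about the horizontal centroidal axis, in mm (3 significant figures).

k_x ≈ 50.8 mm

Split into non-overlapping primitives; take the origin at the lower-left of the bounding box.
Flange: 120 × 28, A = 3 360 mm², y = 154 mm, Ī = 219 520 mm⁴.
Web: 22 × 140, A = 3 080 mm², y = 70 mm, Ī = 5 030 667 mm⁴.
Centroid: ȳ = ΣA·y / ΣA = 113.83 mm.
Transfer each piece to the horizontal centroidal axis using Ī + A·d² with d = y − 113.83:
  flange: d = 40.174 mm → contributes +5 642 369 mm⁴
  web: d = -43.826 mm → contributes +10 946 502 mm⁴
Total I = 16 588 872 mm⁴.
Radius of gyration: k = √(I/A) = √(16 588 872 / 6 440) = 50.753 mm.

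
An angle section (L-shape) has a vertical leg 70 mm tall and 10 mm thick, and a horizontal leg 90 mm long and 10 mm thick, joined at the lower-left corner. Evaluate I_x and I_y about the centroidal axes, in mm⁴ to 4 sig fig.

Split into non-overlapping primitives; take the origin at the lower-left of the bounding box.
Vertical leg: 10 × 70, A = 700 mm², y = 35 mm, Ī = 285 833 mm⁴.
Horizontal leg (remainder): 80 × 10, A = 800 mm², y = 5 mm, Ī = 6666.67 mm⁴.
Centroid: ȳ = ΣA·y / ΣA = 19 mm.
Transfer each piece to the centroidal x-axis using Ī + A·d² with d = y − 19:
  vertical leg: d = 16 mm → contributes +465 033 mm⁴
  horizontal leg (remainder): d = -14 mm → contributes +163 467 mm⁴
Total I = 628 500 mm⁴.
For the y-axis: x̄ = 29 mm.
Repeating about the centroidal y-axis gives I_y = 1 188 500 mm⁴.

I_x ≈ 6.285 × 10⁵ mm⁴, I_y ≈ 1.189 × 10⁶ mm⁴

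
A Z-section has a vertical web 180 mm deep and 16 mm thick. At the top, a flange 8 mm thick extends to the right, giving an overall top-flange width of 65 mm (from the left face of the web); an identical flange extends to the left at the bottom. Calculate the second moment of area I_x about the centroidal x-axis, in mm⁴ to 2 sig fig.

I_x ≈ 1.4 × 10⁷ mm⁴

Break the section into simple shapes (no overlaps), measuring from the bottom-left corner of the bounding box.
Web: 16 × 180, A = 2 880 mm², y = 90 mm, Ī = 7 776 000 mm⁴.
Top flange (beyond web): 49 × 8, A = 392 mm², y = 176 mm, Ī = 2 091 mm⁴.
Bottom flange (beyond web): 49 × 8, A = 392 mm², y = 4 mm, Ī = 2 091 mm⁴.
Centroid: ȳ = ΣA·y / ΣA = 90 mm.
Transfer each piece to the centroidal x-axis using Ī + A·d² with d = y − 90:
  web: d = 0 mm → contributes +7 776 000 mm⁴
  top flange (beyond web): d = 86 mm → contributes +2 901 323 mm⁴
  bottom flange (beyond web): d = -86 mm → contributes +2 901 323 mm⁴
Total I = 13 578 645 mm⁴.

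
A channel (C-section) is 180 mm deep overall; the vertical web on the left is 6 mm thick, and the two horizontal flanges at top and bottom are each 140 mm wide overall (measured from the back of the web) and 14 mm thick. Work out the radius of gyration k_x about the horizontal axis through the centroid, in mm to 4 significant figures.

Break the section into simple shapes (no overlaps), measuring from the bottom-left corner of the bounding box.
Web: 6 × 180, A = 1 080 mm², y = 90 mm, Ī = 2 916 000 mm⁴.
Top flange (beyond web): 134 × 14, A = 1 876 mm², y = 173 mm, Ī = 30641.3 mm⁴.
Bottom flange (beyond web): 134 × 14, A = 1 876 mm², y = 7 mm, Ī = 30641.3 mm⁴.
By symmetry the centroid is at mid-height, ȳ = 90 mm.
Transfer each piece to the horizontal axis through the centroid using Ī + A·d² with d = y − 90:
  web: d = 0 mm → contributes +2 916 000 mm⁴
  top flange (beyond web): d = 83 mm → contributes +12 954 405 mm⁴
  bottom flange (beyond web): d = -83 mm → contributes +12 954 405 mm⁴
Total I = 28 824 811 mm⁴.
Radius of gyration: k = √(I/A) = √(28 824 811 / 4 832) = 77.236 mm.

k_x ≈ 77.24 mm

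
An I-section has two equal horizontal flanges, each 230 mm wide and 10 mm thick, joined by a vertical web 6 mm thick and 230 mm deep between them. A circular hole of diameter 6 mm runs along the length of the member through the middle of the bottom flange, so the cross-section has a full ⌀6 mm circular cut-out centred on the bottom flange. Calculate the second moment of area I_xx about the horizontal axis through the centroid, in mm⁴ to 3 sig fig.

Break the section into simple shapes (no overlaps), measuring from the bottom-left corner of the bounding box.
Bottom flange: 230 × 10, A = 2 300 mm², y = 5 mm, Ī = 19 167 mm⁴.
Web: 6 × 230, A = 1 380 mm², y = 125 mm, Ī = 6 083 500 mm⁴.
Top flange: 230 × 10, A = 2 300 mm², y = 245 mm, Ī = 19 167 mm⁴.
Hole (subtracted): ⌀6, A = 28.274 mm², y = 5 mm, Ī = 63.617 mm⁴.
Centroid: ȳ = ΣA·y / ΣA = 125.57 mm.
Transfer each piece to the horizontal axis through the centroid using Ī + A·d² with d = y − 125.57:
  bottom flange: d = -120.57 mm → contributes +33 454 595 mm⁴
  web: d = -0.57007 mm → contributes +6 083 948 mm⁴
  top flange: d = 119.43 mm → contributes +32 825 234 mm⁴
  hole: d = -120.57 mm → contributes −411 092 mm⁴
Total I = 71 952 685 mm⁴.

I_xx ≈ 7.20 × 10⁷ mm⁴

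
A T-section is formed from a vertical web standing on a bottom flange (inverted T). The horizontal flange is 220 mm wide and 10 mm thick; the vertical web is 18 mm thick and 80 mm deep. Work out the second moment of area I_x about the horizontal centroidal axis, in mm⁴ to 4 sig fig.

Treat the section as a set of non-overlapping primitives; coordinates are from the bounding-box lower-left.
Flange: 220 × 10, A = 2 200 mm², y = 5 mm, Ī = 18333.3 mm⁴.
Web: 18 × 80, A = 1 440 mm², y = 50 mm, Ī = 768 000 mm⁴.
Centroid: ȳ = ΣA·y / ΣA = 22.8022 mm.
Transfer each piece to the horizontal centroidal axis using Ī + A·d² with d = y − 22.8022:
  flange: d = -17.8022 mm → contributes +715 553 mm⁴
  web: d = 27.1978 mm → contributes +1 833 197 mm⁴
Total I = 2 548 751 mm⁴.

I_x ≈ 2.549 × 10⁶ mm⁴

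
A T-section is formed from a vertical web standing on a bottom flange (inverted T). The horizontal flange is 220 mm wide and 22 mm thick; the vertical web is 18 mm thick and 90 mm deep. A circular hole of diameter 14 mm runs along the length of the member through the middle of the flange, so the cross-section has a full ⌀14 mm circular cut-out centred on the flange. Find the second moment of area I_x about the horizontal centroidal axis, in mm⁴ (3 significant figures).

Decompose the section into non-overlapping parts with the origin at the bottom-left of its bounding rectangle.
Flange: 220 × 22, A = 4 840 mm², y = 11 mm, Ī = 195 213 mm⁴.
Web: 18 × 90, A = 1 620 mm², y = 67 mm, Ī = 1 093 500 mm⁴.
Hole (subtracted): ⌀14, A = 153.94 mm², y = 11 mm, Ī = 1885.7 mm⁴.
Centroid: ȳ = ΣA·y / ΣA = 25.386 mm.
Transfer each piece to the horizontal centroidal axis using Ī + A·d² with d = y − 25.386:
  flange: d = -14.386 mm → contributes +1 196 907 mm⁴
  web: d = 41.614 mm → contributes +3 898 873 mm⁴
  hole: d = -14.386 mm → contributes −33 745 mm⁴
Total I = 5 062 035 mm⁴.

I_x ≈ 5.06 × 10⁶ mm⁴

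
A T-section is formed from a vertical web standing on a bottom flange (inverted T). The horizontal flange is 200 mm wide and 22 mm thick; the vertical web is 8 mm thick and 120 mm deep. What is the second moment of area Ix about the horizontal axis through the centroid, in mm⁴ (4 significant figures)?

Break the section into simple shapes (no overlaps), measuring from the bottom-left corner of the bounding box.
Flange: 200 × 22, A = 4 400 mm², y = 11 mm, Ī = 177 467 mm⁴.
Web: 8 × 120, A = 960 mm², y = 82 mm, Ī = 1 152 000 mm⁴.
Centroid: ȳ = ΣA·y / ΣA = 23.7164 mm.
Transfer each piece to the horizontal axis through the centroid using Ī + A·d² with d = y − 23.7164:
  flange: d = -12.7164 mm → contributes +888 979 mm⁴
  web: d = 58.2836 mm → contributes +4 413 097 mm⁴
Total I = 5 302 076 mm⁴.

Ix ≈ 5.302 × 10⁶ mm⁴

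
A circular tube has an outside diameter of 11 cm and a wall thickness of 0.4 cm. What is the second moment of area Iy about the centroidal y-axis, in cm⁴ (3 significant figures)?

Iy ≈ 187 cm⁴

Break the section into simple shapes (no overlaps), measuring from the bottom-left corner of the bounding box.
Outer circle: ⌀11, A = 95.033 cm², x = 5.5 cm, Ī = 718.69 cm⁴.
Bore (subtracted): ⌀10.2, A = 81.713 cm², x = 5.5 cm, Ī = 531.34 cm⁴.
By symmetry the centroid is at mid-width, x̄ = 5.5 cm.
All pieces are centred on the centroidal y-axis, so I = ΣĪ (holes subtracted) = 187.35 cm⁴.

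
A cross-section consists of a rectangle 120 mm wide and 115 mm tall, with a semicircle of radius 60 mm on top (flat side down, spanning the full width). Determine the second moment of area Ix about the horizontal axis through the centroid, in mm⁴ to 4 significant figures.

Split into non-overlapping primitives; take the origin at the lower-left of the bounding box.
Rectangular body: 120 × 115, A = 13 800 mm², y = 57.5 mm, Ī = 15 208 750 mm⁴.
Semicircular cap: semicircle r = 60, A = 5654.87 mm², y = 140.465 mm, Ī = 1 422 450 mm⁴.
Centroid: ȳ = ΣA·y / ΣA = 81.615 mm.
Transfer each piece to the horizontal axis through the centroid using Ī + A·d² with d = y − 81.615:
  rectangular body: d = -24.115 mm → contributes +23 233 933 mm⁴
  semicircular cap: d = 58.8498 mm → contributes +21 006 913 mm⁴
Total I = 44 240 847 mm⁴.

Ix ≈ 4.424 × 10⁷ mm⁴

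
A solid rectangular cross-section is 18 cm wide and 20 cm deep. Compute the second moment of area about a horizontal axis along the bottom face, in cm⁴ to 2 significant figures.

I_base ≈ 4.8 × 10⁴ cm⁴

The section: 18 × 20, A = 360 cm², y = 10 cm, Ī = 12 000 cm⁴.
Transfer it to the bottom edge using Ī + A·d² with d = y − 0:
  the section: d = 10 cm → contributes +48 000 cm⁴
Total I = 48 000 cm⁴.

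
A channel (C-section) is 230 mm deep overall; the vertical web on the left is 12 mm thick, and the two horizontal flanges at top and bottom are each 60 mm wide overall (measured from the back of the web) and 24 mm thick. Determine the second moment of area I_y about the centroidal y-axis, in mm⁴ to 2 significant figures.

Split into non-overlapping primitives; take the origin at the lower-left of the bounding box.
Web: 12 × 230, A = 2 760 mm², x = 6 mm, Ī = 33 120 mm⁴.
Top flange (beyond web): 48 × 24, A = 1 152 mm², x = 36 mm, Ī = 221 184 mm⁴.
Bottom flange (beyond web): 48 × 24, A = 1 152 mm², x = 36 mm, Ī = 221 184 mm⁴.
Centroid: x̄ = ΣA·x / ΣA = 19.65 mm.
Transfer each piece to the centroidal y-axis using Ī + A·d² with d = x − 19.65:
  web: d = -13.65 mm → contributes +547 317 mm⁴
  top flange (beyond web): d = 16.35 mm → contributes +529 166 mm⁴
  bottom flange (beyond web): d = 16.35 mm → contributes +529 166 mm⁴
Total I = 1 605 649 mm⁴.

I_y ≈ 1.6 × 10⁶ mm⁴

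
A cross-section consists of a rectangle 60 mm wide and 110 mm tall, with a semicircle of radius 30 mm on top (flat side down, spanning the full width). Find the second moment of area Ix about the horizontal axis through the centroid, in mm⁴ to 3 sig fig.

Ix ≈ 1.21 × 10⁷ mm⁴

Treat the section as a set of non-overlapping primitives; coordinates are from the bounding-box lower-left.
Rectangular body: 60 × 110, A = 6 600 mm², y = 55 mm, Ī = 6 655 000 mm⁴.
Semicircular cap: semicircle r = 30, A = 1413.7 mm², y = 122.73 mm, Ī = 88 903 mm⁴.
Centroid: ȳ = ΣA·y / ΣA = 66.949 mm.
Transfer each piece to the horizontal axis through the centroid using Ī + A·d² with d = y − 66.949:
  rectangular body: d = -11.949 mm → contributes +7 597 310 mm⁴
  semicircular cap: d = 55.784 mm → contributes +4 488 118 mm⁴
Total I = 12 085 427 mm⁴.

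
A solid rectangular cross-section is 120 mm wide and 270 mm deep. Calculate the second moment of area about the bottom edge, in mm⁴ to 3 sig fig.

I_base ≈ 7.87 × 10⁸ mm⁴

The section: 120 × 270, A = 32 400 mm², y = 135 mm, Ī = 196 830 000 mm⁴.
Transfer it to a horizontal axis along the bottom face using Ī + A·d² with d = y − 0:
  the section: d = 135 mm → contributes +787 320 000 mm⁴
Total I = 787 320 000 mm⁴.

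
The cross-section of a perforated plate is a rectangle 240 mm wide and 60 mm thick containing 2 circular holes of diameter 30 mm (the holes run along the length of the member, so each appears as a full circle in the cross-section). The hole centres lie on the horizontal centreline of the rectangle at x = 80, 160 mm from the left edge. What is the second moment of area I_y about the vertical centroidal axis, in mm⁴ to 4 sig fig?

I_y ≈ 6.678 × 10⁷ mm⁴

Break the section into simple shapes (no overlaps), measuring from the bottom-left corner of the bounding box.
Plate: 240 × 60, A = 14 400 mm², x = 120 mm, Ī = 69 120 000 mm⁴.
Hole 1 (subtracted): ⌀30, A = 706.858 mm², x = 80 mm, Ī = 39760.8 mm⁴.
Hole 2 (subtracted): ⌀30, A = 706.858 mm², x = 160 mm, Ī = 39760.8 mm⁴.
By symmetry the centroid is at mid-width, x̄ = 120 mm.
Transfer each piece to the vertical centroidal axis using Ī + A·d² with d = x − 120:
  plate: d = 0 mm → contributes +69 120 000 mm⁴
  hole 1: d = -40 mm → contributes −1 170 734 mm⁴
  hole 2: d = 40 mm → contributes −1 170 734 mm⁴
Total I = 66 778 532 mm⁴.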